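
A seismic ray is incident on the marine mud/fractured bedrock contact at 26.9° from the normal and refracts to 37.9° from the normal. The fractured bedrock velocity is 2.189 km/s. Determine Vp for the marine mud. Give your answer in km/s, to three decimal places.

1.612 km/s

sin 26.9° = 0.4524; sin 37.9° = 0.6143.
V₁ = V₂·(sin θ₁/sin θ₂) = 2.189·(0.4524/0.6143) = 1.612 km/s.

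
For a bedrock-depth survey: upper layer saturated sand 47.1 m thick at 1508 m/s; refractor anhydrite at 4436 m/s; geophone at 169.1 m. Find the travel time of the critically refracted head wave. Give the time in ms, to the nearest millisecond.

97 ms

t = x/V₂ + 2h·√(V₂²−V₁²)/(V₁V₂).
√(V₂²−V₁²) = √(4436²−1508²) = 4171.8 m/s; delay term = 2·47.1·4171.8/(1508·4436) = 0.05875 s.
t = 169.1/4436 + 0.05875 = 0.09687 s.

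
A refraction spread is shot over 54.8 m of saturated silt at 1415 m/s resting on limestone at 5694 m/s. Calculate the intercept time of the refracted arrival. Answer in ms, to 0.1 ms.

75.0 ms

θ_c = arcsin(V₁/V₂) = arcsin(1415/5694) = 14.39°; cos θ_c = 0.9686.
tᵢ = 2h·cos θ_c / V₁ = 2·54.8·0.9686 / 1415 = 0.07503 s.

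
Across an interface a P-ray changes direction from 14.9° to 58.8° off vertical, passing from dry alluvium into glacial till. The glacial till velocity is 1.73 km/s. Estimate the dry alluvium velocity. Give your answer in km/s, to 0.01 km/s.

0.52 km/s

Snell's law: sin 14.9°/V₁ = sin 58.8°/V₂.
V₁ = V₂·sin 14.9°/sin 58.8° = 1.73 × 0.3006 = 0.52 km/s.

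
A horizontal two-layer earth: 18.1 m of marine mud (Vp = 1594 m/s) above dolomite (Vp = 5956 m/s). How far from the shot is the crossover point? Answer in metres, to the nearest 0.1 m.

x_cross = 2h·√((V₂+V₁)/(V₂−V₁)).
(V₂+V₁)/(V₂−V₁) = (5956+1594)/(5956−1594) = 1.7309; √ = 1.3156.
x_cross = 2·18.1·1.3156 = 47.63 m.

47.6 m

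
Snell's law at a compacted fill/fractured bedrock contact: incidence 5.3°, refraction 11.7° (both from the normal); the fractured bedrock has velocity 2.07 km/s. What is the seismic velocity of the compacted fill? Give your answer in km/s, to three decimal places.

sin 5.3° = 0.0924; sin 11.7° = 0.2028.
V₁ = V₂·(sin θ₁/sin θ₂) = 2.07·(0.0924/0.2028) = 0.943 km/s.

0.943 km/s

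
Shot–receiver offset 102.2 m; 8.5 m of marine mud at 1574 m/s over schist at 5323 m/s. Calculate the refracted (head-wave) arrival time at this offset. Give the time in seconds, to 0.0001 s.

0.0295 s

θ_c = arcsin(V₁/V₂) = arcsin(1574/5323) = 17.20°, cos θ_c = 0.9553.
Intercept time tᵢ = 2h cos θ_c / V₁ = 2·8.5·0.9553/1574 = 0.01032 s.
t = x/V₂ + tᵢ = 102.2/5323 + 0.01032 = 0.02952 s.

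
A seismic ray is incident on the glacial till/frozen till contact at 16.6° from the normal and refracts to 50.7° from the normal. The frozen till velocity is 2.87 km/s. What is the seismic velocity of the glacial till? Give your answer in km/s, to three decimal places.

Snell's law: sin 16.6°/V₁ = sin 50.7°/V₂.
V₁ = V₂·sin 16.6°/sin 50.7° = 2.87 × 0.3692 = 1.060 km/s.

1.060 km/s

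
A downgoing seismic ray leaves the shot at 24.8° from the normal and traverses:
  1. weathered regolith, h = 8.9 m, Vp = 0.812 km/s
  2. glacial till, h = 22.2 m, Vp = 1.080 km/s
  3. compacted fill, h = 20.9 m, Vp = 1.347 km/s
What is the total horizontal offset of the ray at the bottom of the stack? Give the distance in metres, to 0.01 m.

Apply Snell's law at each interface; in layer i the horizontal offset is hᵢ·tan θᵢ.
Layer 1: θ = 24.80°; offset = 8.9·tan 24.80° = 4.1124 m.
Layer 2: sin θ = 1.080·sin 24.8°/0.812 = 0.5579, θ = 33.91°; offset = 22.2·tan 33.91° = 14.9235 m.
Layer 3: sin θ = 1.347·sin 24.8°/0.812 = 0.6958, θ = 44.09°; offset = 20.9·tan 44.09° = 20.2480 m.
Total horizontal offset = 39.2839 m.

39.28 m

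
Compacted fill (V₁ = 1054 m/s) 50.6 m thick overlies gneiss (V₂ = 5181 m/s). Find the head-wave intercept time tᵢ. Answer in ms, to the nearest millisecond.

tᵢ = 2h·√(V₂²−V₁²)/(V₁V₂).
√(V₂²−V₁²) = √(5181²−1054²) = 5072.7 m/s.
tᵢ = 2·50.6·5072.7/(1054·5181) = 0.09401 s.

94 ms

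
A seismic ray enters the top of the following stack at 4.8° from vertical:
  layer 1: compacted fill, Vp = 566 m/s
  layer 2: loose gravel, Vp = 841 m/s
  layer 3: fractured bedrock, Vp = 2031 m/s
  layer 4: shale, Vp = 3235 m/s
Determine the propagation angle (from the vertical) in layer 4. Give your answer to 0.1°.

Snell's law across each interface conserves sin θ / V, so sin θ_4 = V_4·sin θ₁/V₁.
sin θ_4 = 3235 × sin 4.8° / 566 = 0.4783.
θ_4 = arcsin 0.4783 = 28.57°.

28.6°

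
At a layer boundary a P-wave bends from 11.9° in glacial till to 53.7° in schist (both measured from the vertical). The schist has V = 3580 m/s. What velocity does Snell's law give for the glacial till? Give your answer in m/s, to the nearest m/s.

916 m/s

Snell's law: sin 11.9°/V₁ = sin 53.7°/V₂.
V₁ = V₂·sin 11.9°/sin 53.7° = 3580 × 0.2559 = 915.98 m/s.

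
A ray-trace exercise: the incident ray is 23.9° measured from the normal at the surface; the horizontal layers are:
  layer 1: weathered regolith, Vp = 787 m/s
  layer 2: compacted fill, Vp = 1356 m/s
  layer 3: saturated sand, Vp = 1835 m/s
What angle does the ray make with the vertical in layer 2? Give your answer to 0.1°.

Snell's law across each interface conserves sin θ / V, so sin θ_2 = V_2·sin θ₁/V₁.
sin θ_2 = 1356 × sin 23.9° / 787 = 0.6981.
θ_2 = arcsin 0.6981 = 44.27°.

44.3°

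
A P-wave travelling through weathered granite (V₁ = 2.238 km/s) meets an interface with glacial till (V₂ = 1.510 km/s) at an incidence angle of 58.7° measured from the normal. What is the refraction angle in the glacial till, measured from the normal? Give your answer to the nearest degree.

35°

Snell's law: sin θ₂ = (V₂/V₁)·sin θ₁ = (1.510/2.238)·sin 58.7° = 0.5765.
θ₂ = arcsin 0.5765 = 35.21° from the normal.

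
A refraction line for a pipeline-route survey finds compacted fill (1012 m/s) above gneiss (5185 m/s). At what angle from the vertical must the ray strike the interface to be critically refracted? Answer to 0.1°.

11.3°

At critical incidence the refracted ray runs along the interface (θ₂ = 90°), so sin θ_c = V₁/V₂.
θ_c = arcsin(1012/5185) = arcsin 0.1952 = 11.26°.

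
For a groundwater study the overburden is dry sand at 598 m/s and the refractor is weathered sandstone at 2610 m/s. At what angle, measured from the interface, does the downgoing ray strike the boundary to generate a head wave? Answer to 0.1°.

76.8°

Critical incidence: sin θ_c = V₁/V₂ = 598/2610 = 0.2291.
θ_c = arcsin 0.2291 = 13.25°.
Measured from the interface: 90° − 13.25° = 76.75°.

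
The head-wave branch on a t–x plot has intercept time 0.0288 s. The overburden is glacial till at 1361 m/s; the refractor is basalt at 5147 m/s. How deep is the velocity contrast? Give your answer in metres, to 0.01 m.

h = tᵢ·V₁·V₂ / (2·√(V₂²−V₁²)).
√(V₂²−V₁²) = √(5147² − 1361²) = 4963.8 m/s.
h = 0.0288 s × 1361 × 5147 / (2 × 4963.8) = 20.32 m.

20.32 m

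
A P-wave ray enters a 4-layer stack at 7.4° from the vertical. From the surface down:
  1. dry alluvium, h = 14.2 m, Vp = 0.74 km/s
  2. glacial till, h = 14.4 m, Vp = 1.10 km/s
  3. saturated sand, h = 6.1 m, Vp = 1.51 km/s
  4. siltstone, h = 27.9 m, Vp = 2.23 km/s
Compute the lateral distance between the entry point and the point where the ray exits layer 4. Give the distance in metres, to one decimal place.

18.1 m

p = sin θ₁/V₁ = sin 7.4°/0.74 = 1.7405e-01 s/km is conserved through the stack.
Layer 1: θ = 7.40°; offset = 14.2·tan 7.40° = 1.844 m.
Layer 2: sin θ = p·1.10 = 0.1915 → θ = 11.04°; offset = 14.4·tan 11.04° = 2.809 m.
Layer 3: sin θ = p·1.51 = 0.2628 → θ = 15.24°; offset = 6.1·tan 15.24° = 1.662 m.
Layer 4: sin θ = p·2.23 = 0.3881 → θ = 22.84°; offset = 27.9·tan 22.84° = 11.750 m.
Σ offsets = 18.065 m.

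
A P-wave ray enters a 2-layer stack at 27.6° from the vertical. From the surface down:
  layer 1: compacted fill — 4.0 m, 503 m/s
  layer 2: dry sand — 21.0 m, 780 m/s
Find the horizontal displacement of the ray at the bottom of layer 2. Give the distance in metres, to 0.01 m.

Apply Snell's law at each interface; in layer i the horizontal offset is hᵢ·tan θᵢ.
Layer 1: θ = 27.60°; offset = 4.0·tan 27.60° = 2.0911 m.
Layer 2: sin θ = 780·sin 27.6°/503 = 0.7184, θ = 45.93°; offset = 21.0·tan 45.93° = 21.6893 m.
Total horizontal offset = 23.7805 m.

23.78 m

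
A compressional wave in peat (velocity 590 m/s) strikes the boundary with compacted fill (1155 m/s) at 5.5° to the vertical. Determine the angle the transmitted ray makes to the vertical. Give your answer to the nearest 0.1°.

sin θ₁/V₁ = sin θ₂/V₂ ⇒ sin θ₂ = 1155·sin 5.5°/590 = 1155·0.0958/590 = 0.1876.
θ₂ = arcsin 0.1876 = 10.81° from the normal.

10.8°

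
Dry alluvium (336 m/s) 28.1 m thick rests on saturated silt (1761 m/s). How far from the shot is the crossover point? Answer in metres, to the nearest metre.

68 m

x_cross = 2h·√((V₂+V₁)/(V₂−V₁)).
(V₂+V₁)/(V₂−V₁) = (1761+336)/(1761−336) = 1.4716; √ = 1.2131.
x_cross = 2·28.1·1.2131 = 68.18 m.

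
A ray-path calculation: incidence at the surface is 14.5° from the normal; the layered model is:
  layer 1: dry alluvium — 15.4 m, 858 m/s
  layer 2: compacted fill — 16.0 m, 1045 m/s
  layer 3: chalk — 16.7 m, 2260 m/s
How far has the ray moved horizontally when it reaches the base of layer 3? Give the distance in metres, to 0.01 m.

p = sin θ₁/V₁ = sin 14.5°/858 = 2.9182e-04 s/m is conserved through the stack.
Layer 1: θ = 14.50°; offset = 15.4·tan 14.50° = 3.9827 m.
Layer 2: sin θ = p·1045 = 0.3050 → θ = 17.76°; offset = 16.0·tan 17.76° = 5.1232 m.
Layer 3: sin θ = p·2260 = 0.6595 → θ = 41.26°; offset = 16.7·tan 41.26° = 14.6519 m.
Total horizontal offset = 23.7579 m.

23.76 m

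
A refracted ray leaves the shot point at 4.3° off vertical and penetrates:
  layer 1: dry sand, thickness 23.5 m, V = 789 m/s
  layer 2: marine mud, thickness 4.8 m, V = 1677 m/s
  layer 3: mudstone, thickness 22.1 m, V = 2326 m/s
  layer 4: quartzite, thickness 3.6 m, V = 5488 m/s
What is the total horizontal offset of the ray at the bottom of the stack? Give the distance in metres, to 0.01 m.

9.75 m

Ray parameter p = sin 4.3° / 789 m/s = 9.5030e-05 s/m.
Layer 1: θ = 4.30°; offset = 23.5·tan 4.30° = 1.7670 m.
Layer 2: sin θ = p·1677 = 0.1594 → θ = 9.17°; offset = 4.8·tan 9.17° = 0.7749 m.
Layer 3: sin θ = p·2326 = 0.2210 → θ = 12.77°; offset = 22.1·tan 12.77° = 5.0089 m.
Layer 4: sin θ = p·5488 = 0.5215 → θ = 31.43°; offset = 3.6·tan 31.43° = 2.2004 m.
Σ offsets = 9.7511 m.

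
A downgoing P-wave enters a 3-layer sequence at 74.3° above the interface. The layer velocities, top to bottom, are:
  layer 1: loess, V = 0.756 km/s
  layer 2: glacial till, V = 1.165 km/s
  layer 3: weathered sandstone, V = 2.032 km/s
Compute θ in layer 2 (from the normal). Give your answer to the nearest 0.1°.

From the normal: θ₁ = 90° − 74.3° = 15.7°.
Snell's law across each interface conserves sin θ / V, so sin θ_2 = V_2·sin θ₁/V₁.
sin θ_2 = 1.165 × sin 15.7° / 0.756 = 0.4170.
θ_2 = arcsin 0.4170 = 24.65°.

24.6°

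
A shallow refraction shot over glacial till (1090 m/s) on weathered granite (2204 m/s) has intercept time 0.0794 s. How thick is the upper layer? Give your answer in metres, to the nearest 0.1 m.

θ_c = arcsin(1090/2204) = 29.64°; cos θ_c = 0.8691.
tᵢ = 2h cos θ_c/V₁ ⇒ h = tᵢ·V₁/(2 cos θ_c) = 0.0794·1090/(2·0.8691) = 49.79 m.

49.8 m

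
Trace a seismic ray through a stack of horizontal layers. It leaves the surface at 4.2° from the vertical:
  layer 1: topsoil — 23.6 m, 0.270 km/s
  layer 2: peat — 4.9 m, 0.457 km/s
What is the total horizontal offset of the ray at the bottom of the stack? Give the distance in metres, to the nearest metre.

2 m

p = sin θ₁/V₁ = sin 4.2°/0.270 = 2.7125e-01 s/km is conserved through the stack.
Layer 1: θ = 4.20°; offset = 23.6·tan 4.20° = 1.733 m.
Layer 2: sin θ = p·0.457 = 0.1240 → θ = 7.12°; offset = 4.9·tan 7.12° = 0.612 m.
Summing the layer offsets gives 2.345 m.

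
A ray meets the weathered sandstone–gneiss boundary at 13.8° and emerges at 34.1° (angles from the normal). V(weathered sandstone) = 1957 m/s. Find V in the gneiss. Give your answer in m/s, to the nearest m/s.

4600 m/s

Snell's law: sin 13.8°/V₁ = sin 34.1°/V₂.
V₂ = V₁·sin 34.1°/sin 13.8° = 1957 × 2.3504 = 4599.65 m/s.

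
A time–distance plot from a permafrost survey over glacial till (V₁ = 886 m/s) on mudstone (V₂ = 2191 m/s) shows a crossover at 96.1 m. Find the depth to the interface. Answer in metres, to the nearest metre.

31 m

x_cross = 2h·√((V₂+V₁)/(V₂−V₁)) → h = x_cross / (2·√((V₂+V₁)/(V₂−V₁))).
√((V₂+V₁)/(V₂−V₁)) = √((2191+886)/(2191−886)) = 1.5355.
h = 96.1 / (2·1.5355) = 31.29 m.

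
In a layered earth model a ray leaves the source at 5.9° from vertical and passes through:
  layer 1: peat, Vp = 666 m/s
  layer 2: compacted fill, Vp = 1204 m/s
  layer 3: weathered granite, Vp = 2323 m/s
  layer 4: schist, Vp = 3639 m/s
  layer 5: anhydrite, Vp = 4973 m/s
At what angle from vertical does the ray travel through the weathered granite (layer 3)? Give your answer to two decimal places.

Snell's law across each interface conserves sin θ / V, so sin θ_3 = V_3·sin θ₁/V₁.
sin θ_3 = 2323 × sin 5.9° / 666 = 0.3585.
θ_3 = arcsin 0.3585 = 21.01°.

21.01°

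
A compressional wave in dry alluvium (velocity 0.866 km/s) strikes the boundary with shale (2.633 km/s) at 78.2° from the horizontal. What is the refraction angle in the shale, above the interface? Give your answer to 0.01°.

51.56°

Angle from the normal: 90° − 78.2° = 11.8°.
Snell's law: sin θ₂ = (V₂/V₁)·sin θ₁ = (2.633/0.866)·sin 11.8° = 0.6218.
θ₂ = arcsin 0.6218 = 38.44° from the normal.
From the interface: 90° − 38.44° = 51.56°.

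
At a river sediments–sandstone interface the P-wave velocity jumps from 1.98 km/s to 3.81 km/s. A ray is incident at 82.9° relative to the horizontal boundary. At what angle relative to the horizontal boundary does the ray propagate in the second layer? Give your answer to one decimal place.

Angle from the normal: 90° − 82.9° = 7.1°.
sin θ₁/V₁ = sin θ₂/V₂ ⇒ sin θ₂ = 3.81·sin 7.1°/1.98 = 3.81·0.1236/1.98 = 0.2378.
θ₂ = arcsin 0.2378 = 13.76° from the normal.
From the interface: 90° − 13.76° = 76.24°.

76.2°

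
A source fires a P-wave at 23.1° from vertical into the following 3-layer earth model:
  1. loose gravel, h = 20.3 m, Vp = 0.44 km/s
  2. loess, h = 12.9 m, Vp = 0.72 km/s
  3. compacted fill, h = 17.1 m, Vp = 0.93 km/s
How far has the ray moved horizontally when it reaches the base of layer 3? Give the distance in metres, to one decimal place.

Ray parameter p = sin 23.1° / 0.44 km/s = 8.9168e-01 s/km.
Layer 1: θ = 23.10°; offset = 20.3·tan 23.10° = 8.659 m.
Layer 2: sin θ = p·0.72 = 0.6420 → θ = 39.94°; offset = 12.9·tan 39.94° = 10.802 m.
Layer 3: sin θ = p·0.93 = 0.8293 → θ = 56.02°; offset = 17.1·tan 56.02° = 25.373 m.
Total horizontal offset = 44.834 m.

44.8 m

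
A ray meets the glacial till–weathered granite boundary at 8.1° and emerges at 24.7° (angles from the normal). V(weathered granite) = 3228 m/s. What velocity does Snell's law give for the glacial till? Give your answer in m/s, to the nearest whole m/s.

Snell's law: sin 8.1°/V₁ = sin 24.7°/V₂.
V₁ = V₂·sin 8.1°/sin 24.7° = 3228 × 0.3372 = 1088.45 m/s.

1088 m/s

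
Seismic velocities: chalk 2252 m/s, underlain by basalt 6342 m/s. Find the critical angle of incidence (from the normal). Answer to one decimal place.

20.8°

At critical incidence the refracted ray runs along the interface (θ₂ = 90°), so sin θ_c = V₁/V₂.
θ_c = arcsin(2252/6342) = arcsin 0.3551 = 20.80°.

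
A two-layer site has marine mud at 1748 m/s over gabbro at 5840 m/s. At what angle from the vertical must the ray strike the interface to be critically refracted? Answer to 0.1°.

Critical incidence: sin θ_c = V₁/V₂ = 1748/5840 = 0.2993.
θ_c = arcsin 0.2993 = 17.42°.

17.4°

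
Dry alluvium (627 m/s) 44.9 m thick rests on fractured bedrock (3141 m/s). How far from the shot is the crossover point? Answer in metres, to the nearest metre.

110 m

θ_c = arcsin(627/3141) = 11.51°, so cos θ_c = 0.9799 and tᵢ = 2h cos θ_c/V₁ = 0.1403 s.
At crossover x/V₁ = x/V₂ + tᵢ ⇒ x = tᵢ/(1/V₁ − 1/V₂) = 0.14034/(1.5949e-03 − 3.1837e-04) = 109.94 m.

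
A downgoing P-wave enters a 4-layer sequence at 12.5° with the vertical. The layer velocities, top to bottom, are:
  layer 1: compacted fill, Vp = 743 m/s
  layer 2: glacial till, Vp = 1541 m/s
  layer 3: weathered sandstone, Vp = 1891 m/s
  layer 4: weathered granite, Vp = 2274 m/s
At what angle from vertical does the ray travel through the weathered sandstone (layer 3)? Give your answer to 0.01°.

33.43°

Snell's law across each interface conserves sin θ / V, so sin θ_3 = V_3·sin θ₁/V₁.
sin θ_3 = 1891 × sin 12.5° / 743 = 0.5509.
θ_3 = arcsin 0.5509 = 33.43°.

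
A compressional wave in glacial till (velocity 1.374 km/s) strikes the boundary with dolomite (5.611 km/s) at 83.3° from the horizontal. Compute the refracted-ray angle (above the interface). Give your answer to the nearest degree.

62°

Angle from the normal: 90° − 83.3° = 6.7°.
sin θ₁/V₁ = sin θ₂/V₂ ⇒ sin θ₂ = 5.611·sin 6.7°/1.374 = 5.611·0.1167/1.374 = 0.4764.
θ₂ = sin⁻¹(0.4764) = 28.45° (from vertical).
From the interface: 90° − 28.45° = 61.55°.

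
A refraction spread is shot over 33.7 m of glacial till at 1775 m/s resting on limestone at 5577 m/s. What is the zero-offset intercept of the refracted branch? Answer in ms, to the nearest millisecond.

36 ms

θ_c = arcsin(V₁/V₂) = arcsin(1775/5577) = 18.56°; cos θ_c = 0.9480.
tᵢ = 2h·cos θ_c / V₁ = 2·33.7·0.9480 / 1775 = 0.03600 s.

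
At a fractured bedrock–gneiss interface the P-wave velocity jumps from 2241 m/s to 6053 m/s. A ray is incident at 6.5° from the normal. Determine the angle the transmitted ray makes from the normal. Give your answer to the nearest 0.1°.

sin θ₁/V₁ = sin θ₂/V₂ ⇒ sin θ₂ = 6053·sin 6.5°/2241 = 6053·0.1132/2241 = 0.3058.
θ₂ = sin⁻¹(0.3058) = 17.80° (from vertical).

17.8°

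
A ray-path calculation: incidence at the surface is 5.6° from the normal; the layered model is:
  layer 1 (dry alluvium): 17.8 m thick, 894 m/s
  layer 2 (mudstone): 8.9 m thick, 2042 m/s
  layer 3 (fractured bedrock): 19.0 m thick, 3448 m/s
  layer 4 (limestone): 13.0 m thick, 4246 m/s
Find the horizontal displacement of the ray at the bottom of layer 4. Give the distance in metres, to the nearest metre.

18 m

Apply Snell's law at each interface; in layer i the horizontal offset is hᵢ·tan θᵢ.
Layer 1: θ = 5.60°; offset = 17.8·tan 5.60° = 1.745 m.
Layer 2: sin θ = 2042·sin 5.6°/894 = 0.2229, θ = 12.88°; offset = 8.9·tan 12.88° = 2.035 m.
Layer 3: sin θ = 3448·sin 5.6°/894 = 0.3764, θ = 22.11°; offset = 19.0·tan 22.11° = 7.718 m.
Layer 4: sin θ = 4246·sin 5.6°/894 = 0.4635, θ = 27.61°; offset = 13.0·tan 27.61° = 6.799 m.
Summing the layer offsets gives 18.298 m.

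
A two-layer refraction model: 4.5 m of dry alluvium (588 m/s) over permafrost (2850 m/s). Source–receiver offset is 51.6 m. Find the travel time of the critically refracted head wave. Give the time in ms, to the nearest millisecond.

33 ms

t = x/V₂ + 2h·√(V₂²−V₁²)/(V₁V₂).
√(V₂²−V₁²) = √(2850²−588²) = 2788.7 m/s; delay term = 2·4.5·2788.7/(588·2850) = 0.01498 s.
t = 51.6/2850 + 0.01498 = 0.03308 s.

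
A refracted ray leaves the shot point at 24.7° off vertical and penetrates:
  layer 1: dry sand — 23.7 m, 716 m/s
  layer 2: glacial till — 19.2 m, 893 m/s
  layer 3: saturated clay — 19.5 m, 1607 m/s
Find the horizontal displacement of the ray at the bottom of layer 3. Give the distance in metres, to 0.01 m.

75.33 m

Ray parameter p = sin 24.7° / 716 m/s = 5.8361e-04 s/m.
Layer 1: θ = 24.70°; offset = 23.7·tan 24.70° = 10.9008 m.
Layer 2: sin θ = p·893 = 0.5212 → θ = 31.41°; offset = 19.2·tan 31.41° = 11.7246 m.
Layer 3: sin θ = p·1607 = 0.9379 → θ = 69.70°; offset = 19.5·tan 69.70° = 52.7049 m.
Summing the layer offsets gives 75.3302 m.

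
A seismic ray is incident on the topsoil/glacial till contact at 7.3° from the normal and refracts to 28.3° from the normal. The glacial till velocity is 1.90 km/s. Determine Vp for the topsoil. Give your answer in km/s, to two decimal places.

sin 7.3° = 0.1271; sin 28.3° = 0.4741.
V₁ = V₂·(sin θ₁/sin θ₂) = 1.90·(0.1271/0.4741) = 0.51 km/s.

0.51 km/s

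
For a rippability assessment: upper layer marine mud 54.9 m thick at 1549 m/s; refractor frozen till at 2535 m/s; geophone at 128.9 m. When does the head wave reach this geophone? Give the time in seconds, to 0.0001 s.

0.1070 s

t = x/V₂ + 2h·√(V₂²−V₁²)/(V₁V₂).
√(V₂²−V₁²) = √(2535²−1549²) = 2006.7 m/s; delay term = 2·54.9·2006.7/(1549·2535) = 0.05611 s.
t = 128.9/2535 + 0.05611 = 0.10696 s.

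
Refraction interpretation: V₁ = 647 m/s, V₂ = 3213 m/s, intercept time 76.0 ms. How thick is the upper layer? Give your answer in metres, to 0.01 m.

h = tᵢ·V₁·V₂ / (2·√(V₂²−V₁²)).
√(V₂²−V₁²) = √(3213² − 647²) = 3147.2 m/s.
h = 0.076 s × 647 × 3213 / (2 × 3147.2) = 25.10 m.

25.10 m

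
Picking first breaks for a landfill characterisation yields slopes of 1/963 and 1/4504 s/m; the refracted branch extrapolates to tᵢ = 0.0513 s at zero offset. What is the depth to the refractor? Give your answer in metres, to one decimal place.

h = tᵢ·V₁·V₂ / (2·√(V₂²−V₁²)).
√(V₂²−V₁²) = √(4504² − 963²) = 4399.8 m/s.
h = 0.0513 s × 963 × 4504 / (2 × 4399.8) = 25.29 m.

25.3 m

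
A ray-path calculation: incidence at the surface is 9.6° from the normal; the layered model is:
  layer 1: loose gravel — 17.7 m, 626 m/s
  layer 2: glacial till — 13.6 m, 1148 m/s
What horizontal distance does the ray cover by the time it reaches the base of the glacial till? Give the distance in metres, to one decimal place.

7.4 m

Apply Snell's law at each interface; in layer i the horizontal offset is hᵢ·tan θᵢ.
Layer 1: θ = 9.60°; offset = 17.7·tan 9.60° = 2.994 m.
Layer 2: sin θ = 1148·sin 9.6°/626 = 0.3058, θ = 17.81°; offset = 13.6·tan 17.81° = 4.369 m.
Summing the layer offsets gives 7.362 m.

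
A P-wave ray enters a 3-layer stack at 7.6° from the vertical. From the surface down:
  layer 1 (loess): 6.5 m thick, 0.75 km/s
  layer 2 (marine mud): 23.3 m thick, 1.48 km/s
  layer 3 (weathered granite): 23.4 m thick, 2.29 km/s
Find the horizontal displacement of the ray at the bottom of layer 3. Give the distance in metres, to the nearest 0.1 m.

17.5 m

Apply Snell's law at each interface; in layer i the horizontal offset is hᵢ·tan θᵢ.
Layer 1: θ = 7.60°; offset = 6.5·tan 7.60° = 0.867 m.
Layer 2: sin θ = 1.48·sin 7.6°/0.75 = 0.2610, θ = 15.13°; offset = 23.3·tan 15.13° = 6.299 m.
Layer 3: sin θ = 2.29·sin 7.6°/0.75 = 0.4038, θ = 23.82°; offset = 23.4·tan 23.82° = 10.329 m.
Total horizontal offset = 17.496 m.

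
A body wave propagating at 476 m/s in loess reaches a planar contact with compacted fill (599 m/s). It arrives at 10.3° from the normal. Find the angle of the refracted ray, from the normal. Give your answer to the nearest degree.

Snell's law: sin θ₂ = (V₂/V₁)·sin θ₁ = (599/476)·sin 10.3° = 0.2250.
θ₂ = sin⁻¹(0.2250) = 13.00° (from vertical).

13°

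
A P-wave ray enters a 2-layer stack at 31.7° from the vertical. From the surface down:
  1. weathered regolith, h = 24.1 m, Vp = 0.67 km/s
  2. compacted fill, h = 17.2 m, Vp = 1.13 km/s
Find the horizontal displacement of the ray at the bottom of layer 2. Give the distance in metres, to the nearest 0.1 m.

47.8 m

Ray parameter p = sin 31.7° / 0.67 km/s = 7.8429e-01 s/km.
Layer 1: θ = 31.70°; offset = 24.1·tan 31.70° = 14.884 m.
Layer 2: sin θ = p·1.13 = 0.8862 → θ = 62.40°; offset = 17.2·tan 62.40° = 32.907 m.
Summing the layer offsets gives 47.792 m.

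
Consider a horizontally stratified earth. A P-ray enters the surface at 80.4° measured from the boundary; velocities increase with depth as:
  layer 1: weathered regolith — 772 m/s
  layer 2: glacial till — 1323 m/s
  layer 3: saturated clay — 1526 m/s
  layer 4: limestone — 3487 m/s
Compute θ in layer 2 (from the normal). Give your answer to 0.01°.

From the normal: θ₁ = 90° − 80.4° = 9.6°.
Ray parameter p = sin 9.6° / 772 = 2.1602e-04 s/m.
sin θ_2 = p·V_2 = 2.1602e-04 × 1323 = 0.2858.
θ_2 = 16.61° from the vertical.

16.61°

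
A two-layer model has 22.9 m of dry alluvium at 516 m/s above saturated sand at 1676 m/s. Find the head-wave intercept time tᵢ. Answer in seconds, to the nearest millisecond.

tᵢ = 2h·√(V₂²−V₁²)/(V₁V₂).
√(V₂²−V₁²) = √(1676²−516²) = 1594.6 m/s.
tᵢ = 2·22.9·1594.6/(516·1676) = 0.08445 s.

0.084 s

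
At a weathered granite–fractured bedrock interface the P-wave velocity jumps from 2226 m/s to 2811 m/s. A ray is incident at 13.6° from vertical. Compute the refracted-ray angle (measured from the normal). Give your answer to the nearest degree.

Snell's law: sin θ₂ = (V₂/V₁)·sin θ₁ = (2811/2226)·sin 13.6° = 0.2969.
θ₂ = arcsin 0.2969 = 17.27° from the normal.

17°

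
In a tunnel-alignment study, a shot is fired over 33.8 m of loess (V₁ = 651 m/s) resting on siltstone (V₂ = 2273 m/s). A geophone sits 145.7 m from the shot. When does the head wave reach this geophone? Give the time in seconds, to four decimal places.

θ_c = arcsin(V₁/V₂) = arcsin(651/2273) = 16.64°, cos θ_c = 0.9581.
Intercept time tᵢ = 2h cos θ_c / V₁ = 2·33.8·0.9581/651 = 0.09949 s.
t = x/V₂ + tᵢ = 145.7/2273 + 0.09949 = 0.16359 s.

0.1636 s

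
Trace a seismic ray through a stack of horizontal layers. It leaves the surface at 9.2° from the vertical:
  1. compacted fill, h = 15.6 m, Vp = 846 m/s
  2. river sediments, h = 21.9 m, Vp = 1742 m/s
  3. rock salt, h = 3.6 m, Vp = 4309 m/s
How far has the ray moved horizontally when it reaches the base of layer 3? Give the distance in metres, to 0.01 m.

p = sin θ₁/V₁ = sin 9.2°/846 = 1.8898e-04 s/m is conserved through the stack.
Layer 1: θ = 9.20°; offset = 15.6·tan 9.20° = 2.5266 m.
Layer 2: sin θ = p·1742 = 0.3292 → θ = 19.22°; offset = 21.9·tan 19.22° = 7.6354 m.
Layer 3: sin θ = p·4309 = 0.8143 → θ = 54.52°; offset = 3.6·tan 54.52° = 5.0511 m.
Σ offsets = 15.2131 m.

15.21 m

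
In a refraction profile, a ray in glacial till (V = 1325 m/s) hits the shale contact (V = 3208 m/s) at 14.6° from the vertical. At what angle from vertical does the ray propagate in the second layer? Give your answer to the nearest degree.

Snell's law: sin θ₂ = (V₂/V₁)·sin θ₁ = (3208/1325)·sin 14.6° = 0.6103.
θ₂ = arcsin 0.6103 = 37.61° from the normal.

38°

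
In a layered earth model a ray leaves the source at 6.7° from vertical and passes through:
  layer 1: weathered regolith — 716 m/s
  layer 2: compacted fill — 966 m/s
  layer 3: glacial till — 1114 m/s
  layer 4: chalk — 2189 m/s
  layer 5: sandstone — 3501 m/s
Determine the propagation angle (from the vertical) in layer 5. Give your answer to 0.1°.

34.8°

Snell's law across each interface conserves sin θ / V, so sin θ_5 = V_5·sin θ₁/V₁.
sin θ_5 = 3501 × sin 6.7° / 716 = 0.5705.
θ_5 = arcsin 0.5705 = 34.78°.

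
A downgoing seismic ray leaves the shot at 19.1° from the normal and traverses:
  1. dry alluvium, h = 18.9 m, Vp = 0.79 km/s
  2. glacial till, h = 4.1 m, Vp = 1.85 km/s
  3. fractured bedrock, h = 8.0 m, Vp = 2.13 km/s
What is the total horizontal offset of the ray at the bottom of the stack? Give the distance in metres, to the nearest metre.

Apply Snell's law at each interface; in layer i the horizontal offset is hᵢ·tan θᵢ.
Layer 1: θ = 19.10°; offset = 18.9·tan 19.10° = 6.545 m.
Layer 2: sin θ = 1.85·sin 19.1°/0.79 = 0.7663, θ = 50.02°; offset = 4.1·tan 50.02° = 4.890 m.
Layer 3: sin θ = 2.13·sin 19.1°/0.79 = 0.8822, θ = 61.91°; offset = 8.0·tan 61.91° = 14.992 m.
Total horizontal offset = 26.426 m.

26 m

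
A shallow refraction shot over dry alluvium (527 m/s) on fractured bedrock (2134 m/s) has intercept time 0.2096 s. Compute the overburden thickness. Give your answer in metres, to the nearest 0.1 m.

57.0 m

θ_c = arcsin(527/2134) = 14.30°; cos θ_c = 0.9690.
tᵢ = 2h cos θ_c/V₁ ⇒ h = tᵢ·V₁/(2 cos θ_c) = 0.2096·527/(2·0.9690) = 56.99 m.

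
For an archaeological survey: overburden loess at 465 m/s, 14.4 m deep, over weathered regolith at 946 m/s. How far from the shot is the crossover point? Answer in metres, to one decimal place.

49.3 m

θ_c = arcsin(465/946) = 29.44°, so cos θ_c = 0.8709 and tᵢ = 2h cos θ_c/V₁ = 0.0539 s.
At crossover x/V₁ = x/V₂ + tᵢ ⇒ x = tᵢ/(1/V₁ − 1/V₂) = 0.05394/(2.1505e-03 − 1.0571e-03) = 49.33 m.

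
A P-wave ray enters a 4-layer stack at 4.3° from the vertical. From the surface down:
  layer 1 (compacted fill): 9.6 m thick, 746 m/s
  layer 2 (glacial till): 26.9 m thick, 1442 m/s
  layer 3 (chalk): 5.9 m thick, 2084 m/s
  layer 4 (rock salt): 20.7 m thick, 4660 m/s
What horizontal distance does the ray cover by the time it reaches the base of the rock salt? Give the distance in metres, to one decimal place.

Apply Snell's law at each interface; in layer i the horizontal offset is hᵢ·tan θᵢ.
Layer 1: θ = 4.30°; offset = 9.6·tan 4.30° = 0.722 m.
Layer 2: sin θ = 1442·sin 4.3°/746 = 0.1449, θ = 8.33°; offset = 26.9·tan 8.33° = 3.940 m.
Layer 3: sin θ = 2084·sin 4.3°/746 = 0.2095, θ = 12.09°; offset = 5.9·tan 12.09° = 1.264 m.
Layer 4: sin θ = 4660·sin 4.3°/746 = 0.4684, θ = 27.93°; offset = 20.7·tan 27.93° = 10.973 m.
Summing the layer offsets gives 16.899 m.

16.9 m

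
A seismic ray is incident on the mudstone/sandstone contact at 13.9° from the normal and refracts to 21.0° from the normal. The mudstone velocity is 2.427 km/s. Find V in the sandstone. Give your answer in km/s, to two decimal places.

sin 13.9° = 0.2402; sin 21.0° = 0.3584.
V₂ = V₁·(sin θ₂/sin θ₁) = 2.427·(0.3584/0.2402) = 3.62 km/s.

3.62 km/s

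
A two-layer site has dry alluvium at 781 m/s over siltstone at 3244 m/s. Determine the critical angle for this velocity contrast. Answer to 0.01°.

13.93°

Critical incidence: sin θ_c = V₁/V₂ = 781/3244 = 0.2408.
θ_c = arcsin 0.2408 = 13.93°.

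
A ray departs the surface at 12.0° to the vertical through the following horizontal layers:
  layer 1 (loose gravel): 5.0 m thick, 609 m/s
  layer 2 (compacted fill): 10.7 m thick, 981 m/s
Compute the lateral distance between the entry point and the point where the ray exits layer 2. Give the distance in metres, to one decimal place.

p = sin θ₁/V₁ = sin 12.0°/609 = 3.4140e-04 s/m is conserved through the stack.
Layer 1: θ = 12.00°; offset = 5.0·tan 12.00° = 1.063 m.
Layer 2: sin θ = p·981 = 0.3349 → θ = 19.57°; offset = 10.7·tan 19.57° = 3.803 m.
Σ offsets = 4.866 m.

4.9 m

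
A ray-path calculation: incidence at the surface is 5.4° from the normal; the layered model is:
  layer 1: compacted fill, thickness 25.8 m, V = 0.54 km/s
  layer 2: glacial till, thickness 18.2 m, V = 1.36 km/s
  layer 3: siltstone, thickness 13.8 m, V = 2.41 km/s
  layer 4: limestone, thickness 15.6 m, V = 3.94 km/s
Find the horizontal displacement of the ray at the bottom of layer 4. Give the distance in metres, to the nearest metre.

Apply Snell's law at each interface; in layer i the horizontal offset is hᵢ·tan θᵢ.
Layer 1: θ = 5.40°; offset = 25.8·tan 5.40° = 2.439 m.
Layer 2: sin θ = 1.36·sin 5.4°/0.54 = 0.2370, θ = 13.71°; offset = 18.2·tan 13.71° = 4.440 m.
Layer 3: sin θ = 2.41·sin 5.4°/0.54 = 0.4200, θ = 24.83°; offset = 13.8·tan 24.83° = 6.387 m.
Layer 4: sin θ = 3.94·sin 5.4°/0.54 = 0.6866, θ = 43.36°; offset = 15.6·tan 43.36° = 14.734 m.
Σ offsets = 28.000 m.

28 m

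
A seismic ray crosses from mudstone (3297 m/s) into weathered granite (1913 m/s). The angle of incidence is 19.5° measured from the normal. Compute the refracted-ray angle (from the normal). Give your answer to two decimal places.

Snell's law: sin θ₂ = (V₂/V₁)·sin θ₁ = (1913/3297)·sin 19.5° = 0.1937.
θ₂ = sin⁻¹(0.1937) = 11.17° (from vertical).

11.17°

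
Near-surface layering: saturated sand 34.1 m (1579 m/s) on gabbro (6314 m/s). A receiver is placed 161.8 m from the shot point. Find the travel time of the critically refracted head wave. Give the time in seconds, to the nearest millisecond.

t = x/V₂ + 2h·√(V₂²−V₁²)/(V₁V₂).
√(V₂²−V₁²) = √(6314²−1579²) = 6113.4 m/s; delay term = 2·34.1·6113.4/(1579·6314) = 0.04182 s.
t = 161.8/6314 + 0.04182 = 0.06745 s.

0.067 s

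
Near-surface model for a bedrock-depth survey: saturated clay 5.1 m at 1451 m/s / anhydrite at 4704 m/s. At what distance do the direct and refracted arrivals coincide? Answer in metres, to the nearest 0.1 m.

x_cross = 2h·√((V₂+V₁)/(V₂−V₁)).
(V₂+V₁)/(V₂−V₁) = (4704+1451)/(4704−1451) = 1.8921; √ = 1.3755.
x_cross = 2·5.1·1.3755 = 14.03 m.

14.0 m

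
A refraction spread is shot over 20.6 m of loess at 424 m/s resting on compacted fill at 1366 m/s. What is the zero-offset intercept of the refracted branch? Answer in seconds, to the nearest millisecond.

θ_c = arcsin(V₁/V₂) = arcsin(424/1366) = 18.08°; cos θ_c = 0.9506.
tᵢ = 2h·cos θ_c / V₁ = 2·20.6·0.9506 / 424 = 0.09237 s.

0.092 s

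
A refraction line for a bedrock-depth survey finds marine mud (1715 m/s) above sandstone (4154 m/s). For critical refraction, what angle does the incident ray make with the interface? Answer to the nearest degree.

66°

Critical incidence: sin θ_c = V₁/V₂ = 1715/4154 = 0.4129.
θ_c = arcsin 0.4129 = 24.38°.
Measured from the interface: 90° − 24.38° = 65.62°.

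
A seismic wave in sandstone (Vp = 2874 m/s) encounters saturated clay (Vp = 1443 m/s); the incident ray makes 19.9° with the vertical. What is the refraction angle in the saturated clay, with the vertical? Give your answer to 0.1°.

Snell's law: sin θ₂ = (V₂/V₁)·sin θ₁ = (1443/2874)·sin 19.9° = 0.1709.
θ₂ = arcsin 0.1709 = 9.84° from the normal.

9.8°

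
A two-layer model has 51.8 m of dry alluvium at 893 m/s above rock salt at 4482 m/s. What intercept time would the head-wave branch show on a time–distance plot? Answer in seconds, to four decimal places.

0.1137 s

tᵢ = 2h·√(V₂²−V₁²)/(V₁V₂).
√(V₂²−V₁²) = √(4482²−893²) = 4392.1 m/s.
tᵢ = 2·51.8·4392.1/(893·4482) = 0.11369 s.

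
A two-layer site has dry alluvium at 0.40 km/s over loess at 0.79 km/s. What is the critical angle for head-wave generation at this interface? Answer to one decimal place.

30.4°

Critical incidence: sin θ_c = V₁/V₂ = 0.40/0.79 = 0.5063.
θ_c = arcsin 0.5063 = 30.42°.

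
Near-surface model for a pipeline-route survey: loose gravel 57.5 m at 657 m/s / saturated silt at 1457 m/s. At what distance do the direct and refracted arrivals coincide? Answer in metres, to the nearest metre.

187 m

θ_c = arcsin(657/1457) = 26.80°, so cos θ_c = 0.8926 and tᵢ = 2h cos θ_c/V₁ = 0.1562 s.
At crossover x/V₁ = x/V₂ + tᵢ ⇒ x = tᵢ/(1/V₁ − 1/V₂) = 0.15623/(1.5221e-03 − 6.8634e-04) = 186.94 m.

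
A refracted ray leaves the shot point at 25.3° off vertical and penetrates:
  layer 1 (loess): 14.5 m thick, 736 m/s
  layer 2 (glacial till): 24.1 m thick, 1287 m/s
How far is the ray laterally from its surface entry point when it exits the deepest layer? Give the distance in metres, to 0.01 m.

33.96 m

Ray parameter p = sin 25.3° / 736 m/s = 5.8065e-04 s/m.
Layer 1: θ = 25.30°; offset = 14.5·tan 25.30° = 6.8541 m.
Layer 2: sin θ = p·1287 = 0.7473 → θ = 48.36°; offset = 24.1·tan 48.36° = 27.1032 m.
Summing the layer offsets gives 33.9573 m.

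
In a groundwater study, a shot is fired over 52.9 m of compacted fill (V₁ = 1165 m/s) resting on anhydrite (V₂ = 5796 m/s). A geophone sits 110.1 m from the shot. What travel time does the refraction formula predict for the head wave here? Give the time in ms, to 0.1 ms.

108.0 ms

θ_c = arcsin(V₁/V₂) = arcsin(1165/5796) = 11.60°, cos θ_c = 0.9796.
Intercept time tᵢ = 2h cos θ_c / V₁ = 2·52.9·0.9796/1165 = 0.08896 s.
t = x/V₂ + tᵢ = 110.1/5796 + 0.08896 = 0.10796 s.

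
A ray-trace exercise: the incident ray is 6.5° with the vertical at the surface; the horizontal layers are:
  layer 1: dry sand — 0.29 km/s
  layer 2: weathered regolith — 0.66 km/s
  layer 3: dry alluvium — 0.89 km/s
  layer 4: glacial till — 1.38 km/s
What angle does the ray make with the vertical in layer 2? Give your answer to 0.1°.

14.9°

Snell's law across each interface conserves sin θ / V, so sin θ_2 = V_2·sin θ₁/V₁.
sin θ_2 = 0.66 × sin 6.5° / 0.29 = 0.2576.
θ_2 = 14.93° from the vertical.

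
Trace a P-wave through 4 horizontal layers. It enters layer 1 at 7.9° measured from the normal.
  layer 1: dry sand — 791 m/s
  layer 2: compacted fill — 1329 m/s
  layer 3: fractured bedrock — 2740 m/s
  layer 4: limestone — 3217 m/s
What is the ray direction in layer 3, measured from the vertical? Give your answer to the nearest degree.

Snell's law across each interface conserves sin θ / V, so sin θ_3 = V_3·sin θ₁/V₁.
sin θ_3 = 2740 × sin 7.9° / 791 = 0.4761.
θ_3 = arcsin 0.4761 = 28.43°.

28°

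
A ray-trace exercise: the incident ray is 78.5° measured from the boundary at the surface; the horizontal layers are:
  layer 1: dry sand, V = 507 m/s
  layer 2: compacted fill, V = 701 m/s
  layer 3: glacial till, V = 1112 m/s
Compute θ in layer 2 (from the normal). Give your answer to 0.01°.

16.00°

From the normal: θ₁ = 90° − 78.5° = 11.5°.
Ray parameter p = sin 11.5° / 507 = 3.9323e-04 s/m.
sin θ_2 = p·V_2 = 3.9323e-04 × 701 = 0.2757.
θ_2 = arcsin 0.2757 = 16.00°.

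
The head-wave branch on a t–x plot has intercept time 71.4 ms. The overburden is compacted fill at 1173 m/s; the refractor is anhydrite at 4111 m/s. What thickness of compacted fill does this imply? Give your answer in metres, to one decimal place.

h = tᵢ·V₁·V₂ / (2·√(V₂²−V₁²)).
√(V₂²−V₁²) = √(4111² − 1173²) = 3940.1 m/s.
h = 0.0714 s × 1173 × 4111 / (2 × 3940.1) = 43.69 m.

43.7 m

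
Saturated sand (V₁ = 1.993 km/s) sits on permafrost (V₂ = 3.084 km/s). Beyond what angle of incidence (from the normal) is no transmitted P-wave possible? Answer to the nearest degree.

40°

At critical incidence the refracted ray runs along the interface (θ₂ = 90°), so sin θ_c = V₁/V₂.
θ_c = arcsin(1.993/3.084) = arcsin 0.6462 = 40.26°.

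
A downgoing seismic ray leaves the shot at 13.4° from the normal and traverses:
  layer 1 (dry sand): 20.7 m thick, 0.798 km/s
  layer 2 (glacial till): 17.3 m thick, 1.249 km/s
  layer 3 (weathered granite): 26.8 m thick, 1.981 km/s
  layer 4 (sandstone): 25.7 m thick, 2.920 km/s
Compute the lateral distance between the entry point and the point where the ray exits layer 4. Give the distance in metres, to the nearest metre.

72 m

p = sin θ₁/V₁ = sin 13.4°/0.798 = 2.9041e-01 s/km is conserved through the stack.
Layer 1: θ = 13.40°; offset = 20.7·tan 13.40° = 4.931 m.
Layer 2: sin θ = p·1.249 = 0.3627 → θ = 21.27°; offset = 17.3·tan 21.27° = 6.734 m.
Layer 3: sin θ = p·1.981 = 0.5753 → θ = 35.12°; offset = 26.8·tan 35.12° = 18.850 m.
Layer 4: sin θ = p·2.920 = 0.8480 → θ = 57.99°; offset = 25.7·tan 57.99° = 41.120 m.
Σ offsets = 71.635 m.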